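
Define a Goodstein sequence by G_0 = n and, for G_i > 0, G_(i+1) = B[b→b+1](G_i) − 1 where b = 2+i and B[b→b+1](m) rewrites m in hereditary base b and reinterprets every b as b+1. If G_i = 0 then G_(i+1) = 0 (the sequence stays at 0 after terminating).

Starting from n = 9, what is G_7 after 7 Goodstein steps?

1162263921

G_0=9  [base 2] 2^(2 + 1) + 1  →[2↦3]→  3^(3 + 1) + 1 = 82  −1 ⇒ G_1=81
G_1=81  [base 3] 3^(3 + 1)  →[3↦4]→  4^(4 + 1) = 1024  −1 ⇒ G_2=1023
G_2=1023  [base 4] 3·4^4 + 3·4^3 + 3·4^2 + 3·4 + 3  →[4↦5]→  3·5^5 + 3·5^3 + 3·5^2 + 3·5 + 3 = 9843  −1 ⇒ G_3=9842
G_3=9842  [base 5] 3·5^5 + 3·5^3 + 3·5^2 + 3·5 + 2  →[5↦6]→  3·6^6 + 3·6^3 + 3·6^2 + 3·6 + 2 = 140744  −1 ⇒ G_4=140743
G_4=140743  [base 6] 3·6^6 + 3·6^3 + 3·6^2 + 3·6 + 1  →[6↦7]→  3·7^7 + 3·7^3 + 3·7^2 + 3·7 + 1 = 2471827  −1 ⇒ G_5=2471826
G_5=2471826  [base 7] 3·7^7 + 3·7^3 + 3·7^2 + 3·7  →[7↦8]→  3·8^8 + 3·8^3 + 3·8^2 + 3·8 = 50333400  −1 ⇒ G_6=50333399
G_6=50333399  [base 8] 3·8^8 + 3·8^3 + 3·8^2 + 2·8 + 7  →[8↦9]→  3·9^9 + 3·9^3 + 3·9^2 + 2·9 + 7 = 1162263922  −1 ⇒ G_7=1162263921
G_7=1162263921  [base 9] 3·9^9 + 3·9^3 + 3·9^2 + 2·9 + 6  →[9↦10]→  3·10^10 + 3·10^3 + 3·10^2 + 2·10 + 6 = 30000003326  −1 ⇒ G_8=30000003325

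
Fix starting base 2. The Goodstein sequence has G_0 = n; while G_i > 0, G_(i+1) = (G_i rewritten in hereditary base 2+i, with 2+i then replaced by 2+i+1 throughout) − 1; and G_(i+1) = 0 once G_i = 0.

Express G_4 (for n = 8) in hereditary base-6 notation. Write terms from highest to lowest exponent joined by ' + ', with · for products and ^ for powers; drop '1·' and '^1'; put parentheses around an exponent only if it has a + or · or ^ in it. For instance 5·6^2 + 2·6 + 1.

8 —HB2→ 2^(2 + 1) —bump→ 3^(3 + 1) = 81 —(−1)→ 80
80 —HB3→ 2·3^3 + 2·3^2 + 2·3 + 2 —bump→ 2·4^4 + 2·4^2 + 2·4 + 2 = 554 —(−1)→ 553
553 —HB4→ 2·4^4 + 2·4^2 + 2·4 + 1 —bump→ 2·5^5 + 2·5^2 + 2·5 + 1 = 6311 —(−1)→ 6310
6310 —HB5→ 2·5^5 + 2·5^2 + 2·5 —bump→ 2·6^6 + 2·6^2 + 2·6 = 93396 —(−1)→ 93395

2·6^6 + 2·6^2 + 6 + 5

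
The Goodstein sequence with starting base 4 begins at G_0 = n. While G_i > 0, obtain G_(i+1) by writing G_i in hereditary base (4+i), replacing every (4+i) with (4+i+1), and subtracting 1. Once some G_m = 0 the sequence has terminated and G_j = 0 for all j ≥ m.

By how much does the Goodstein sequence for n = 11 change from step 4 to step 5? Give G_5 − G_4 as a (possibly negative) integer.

G_0 = 11. HB_4(11) = 2·4 + 3. Bump = 13. G_1 = 12.
G_1 = 12. HB_5(12) = 2·5 + 2. Bump = 14. G_2 = 13.
G_2 = 13. HB_6(13) = 2·6 + 1. Bump = 15. G_3 = 14.
G_3 = 14. HB_7(14) = 2·7. Bump = 16. G_4 = 15.
G_4 = 15. HB_8(15) = 8 + 7. Bump = 16. G_5 = 15.

0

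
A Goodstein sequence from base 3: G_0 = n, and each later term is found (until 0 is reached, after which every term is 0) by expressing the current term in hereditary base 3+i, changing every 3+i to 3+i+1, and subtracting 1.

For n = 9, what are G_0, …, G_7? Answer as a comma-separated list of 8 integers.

9, 15, 17, 19, 21, 23, 24, 25

9 —HB3→ 3^2 —bump→ 4^2 = 16 —(−1)→ 15
15 —HB4→ 3·4 + 3 —bump→ 3·5 + 3 = 18 —(−1)→ 17
17 —HB5→ 3·5 + 2 —bump→ 3·6 + 2 = 20 —(−1)→ 19
19 —HB6→ 3·6 + 1 —bump→ 3·7 + 1 = 22 —(−1)→ 21
21 —HB7→ 3·7 —bump→ 3·8 = 24 —(−1)→ 23
23 —HB8→ 2·8 + 7 —bump→ 2·9 + 7 = 25 —(−1)→ 24
24 —HB9→ 2·9 + 6 —bump→ 2·10 + 6 = 26 —(−1)→ 25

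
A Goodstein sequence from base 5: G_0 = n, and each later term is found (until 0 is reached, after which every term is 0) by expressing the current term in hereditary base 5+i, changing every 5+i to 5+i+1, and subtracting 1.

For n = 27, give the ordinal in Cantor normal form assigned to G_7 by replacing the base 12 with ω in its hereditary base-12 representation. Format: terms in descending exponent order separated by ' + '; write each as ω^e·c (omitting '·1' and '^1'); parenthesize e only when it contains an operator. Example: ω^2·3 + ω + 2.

step 0: 27 = 5^2 + 2; sub 6 for 5: 6^2 + 2; = 38; G_1 = 38−1 = 37
step 1: 37 = 6^2 + 1; sub 7 for 6: 7^2 + 1; = 50; G_2 = 50−1 = 49
step 2: 49 = 7^2; sub 8 for 7: 8^2; = 64; G_3 = 64−1 = 63
step 3: 63 = 7·8 + 7; sub 9 for 8: 7·9 + 7; = 70; G_4 = 70−1 = 69
step 4: 69 = 7·9 + 6; sub 10 for 9: 7·10 + 6; = 76; G_5 = 76−1 = 75
step 5: 75 = 7·10 + 5; sub 11 for 10: 7·11 + 5; = 82; G_6 = 82−1 = 81
step 6: 81 = 7·11 + 4; sub 12 for 11: 7·12 + 4; = 88; G_7 = 88−1 = 87

ω·7 + 3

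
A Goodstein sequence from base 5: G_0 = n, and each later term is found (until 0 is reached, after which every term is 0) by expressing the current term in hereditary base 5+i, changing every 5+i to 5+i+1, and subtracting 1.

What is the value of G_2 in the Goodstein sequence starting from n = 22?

G_0=22  [base 5] 4·5 + 2  →[5↦6]→  4·6 + 2 = 26  −1 ⇒ G_1=25
G_1=25  [base 6] 4·6 + 1  →[6↦7]→  4·7 + 1 = 29  −1 ⇒ G_2=28

28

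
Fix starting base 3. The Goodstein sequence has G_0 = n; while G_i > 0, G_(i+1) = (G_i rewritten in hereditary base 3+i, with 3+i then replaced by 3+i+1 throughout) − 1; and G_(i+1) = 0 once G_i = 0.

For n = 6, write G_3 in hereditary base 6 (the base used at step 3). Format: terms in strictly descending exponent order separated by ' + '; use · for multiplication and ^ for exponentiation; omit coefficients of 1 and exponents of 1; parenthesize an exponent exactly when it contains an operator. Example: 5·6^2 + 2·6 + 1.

6 + 1

step 0: 6 = 2·3; sub 4 for 3: 2·4; = 8; G_1 = 8−1 = 7
step 1: 7 = 4 + 3; sub 5 for 4: 5 + 3; = 8; G_2 = 8−1 = 7
step 2: 7 = 5 + 2; sub 6 for 5: 6 + 2; = 8; G_3 = 8−1 = 7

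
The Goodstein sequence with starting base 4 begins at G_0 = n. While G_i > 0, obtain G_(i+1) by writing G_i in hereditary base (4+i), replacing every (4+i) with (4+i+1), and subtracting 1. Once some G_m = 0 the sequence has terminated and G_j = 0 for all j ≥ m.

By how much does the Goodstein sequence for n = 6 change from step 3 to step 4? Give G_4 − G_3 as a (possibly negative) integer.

-1

G_0 = 6. HB_4(6) = 4 + 2. Bump = 7. G_1 = 6.
G_1 = 6. HB_5(6) = 5 + 1. Bump = 7. G_2 = 6.
G_2 = 6. HB_6(6) = 6. Bump = 7. G_3 = 6.
G_3 = 6. HB_7(6) = 6. Bump = 6. G_4 = 5.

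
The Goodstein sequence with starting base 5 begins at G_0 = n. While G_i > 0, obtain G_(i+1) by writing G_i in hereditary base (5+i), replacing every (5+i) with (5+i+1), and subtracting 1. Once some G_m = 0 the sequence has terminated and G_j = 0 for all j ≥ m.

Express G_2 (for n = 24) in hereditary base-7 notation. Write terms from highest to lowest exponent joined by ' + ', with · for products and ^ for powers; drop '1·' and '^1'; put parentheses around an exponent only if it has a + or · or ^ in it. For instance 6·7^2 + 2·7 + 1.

4·7 + 2

base 5: 24 = 4·5 + 4; at 6: 4·6 + 4 = 28; next = 27
base 6: 27 = 4·6 + 3; at 7: 4·7 + 3 = 31; next = 30
base 7: 30 = 4·7 + 2; at 8: 4·8 + 2 = 34; next = 33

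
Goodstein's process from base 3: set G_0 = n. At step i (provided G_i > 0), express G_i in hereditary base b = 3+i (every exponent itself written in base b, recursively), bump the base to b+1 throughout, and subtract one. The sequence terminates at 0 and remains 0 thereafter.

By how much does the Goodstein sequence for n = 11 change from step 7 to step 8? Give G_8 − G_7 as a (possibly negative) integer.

base 3: 11 = 3^2 + 2; at 4: 4^2 + 2 = 18; next = 17
base 4: 17 = 4^2 + 1; at 5: 5^2 + 1 = 26; next = 25
base 5: 25 = 5^2; at 6: 6^2 = 36; next = 35
base 6: 35 = 5·6 + 5; at 7: 5·7 + 5 = 40; next = 39
base 7: 39 = 5·7 + 4; at 8: 5·8 + 4 = 44; next = 43
base 8: 43 = 5·8 + 3; at 9: 5·9 + 3 = 48; next = 47
base 9: 47 = 5·9 + 2; at 10: 5·10 + 2 = 52; next = 51
base 10: 51 = 5·10 + 1; at 11: 5·11 + 1 = 56; next = 55

4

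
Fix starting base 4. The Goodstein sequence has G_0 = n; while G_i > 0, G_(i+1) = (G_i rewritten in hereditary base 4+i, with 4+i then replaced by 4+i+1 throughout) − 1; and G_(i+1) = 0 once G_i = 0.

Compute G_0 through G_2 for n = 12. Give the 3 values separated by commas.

G_0 = 12. HB_4(12) = 3·4. Bump = 15. G_1 = 14.
G_1 = 14. HB_5(14) = 2·5 + 4. Bump = 16. G_2 = 15.

12, 14, 15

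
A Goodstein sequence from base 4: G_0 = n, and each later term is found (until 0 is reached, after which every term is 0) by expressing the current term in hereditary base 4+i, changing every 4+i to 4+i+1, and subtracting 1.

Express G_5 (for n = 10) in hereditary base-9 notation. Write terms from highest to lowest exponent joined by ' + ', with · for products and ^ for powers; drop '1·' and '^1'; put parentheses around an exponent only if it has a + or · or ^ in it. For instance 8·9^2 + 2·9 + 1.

(0) 10|_4 = 2·4 + 2 ↦ 2·5 + 2|_5 = 12 ⇒ 11
(1) 11|_5 = 2·5 + 1 ↦ 2·6 + 1|_6 = 13 ⇒ 12
(2) 12|_6 = 2·6 ↦ 2·7|_7 = 14 ⇒ 13
(3) 13|_7 = 7 + 6 ↦ 8 + 6|_8 = 14 ⇒ 13
(4) 13|_8 = 8 + 5 ↦ 9 + 5|_9 = 14 ⇒ 13
(5) 13|_9 = 9 + 4 ↦ 10 + 4|_10 = 14 ⇒ 13

9 + 4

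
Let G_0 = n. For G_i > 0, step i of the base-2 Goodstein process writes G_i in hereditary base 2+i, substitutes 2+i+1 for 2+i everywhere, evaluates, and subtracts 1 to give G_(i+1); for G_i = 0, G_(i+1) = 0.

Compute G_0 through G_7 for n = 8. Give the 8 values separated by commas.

8, 80, 553, 6310, 93395, 1647195, 33554571, 774841151

step 0: 8 = 2^(2 + 1); sub 3 for 2: 3^(3 + 1); = 81; G_1 = 81−1 = 80
step 1: 80 = 2·3^3 + 2·3^2 + 2·3 + 2; sub 4 for 3: 2·4^4 + 2·4^2 + 2·4 + 2; = 554; G_2 = 554−1 = 553
step 2: 553 = 2·4^4 + 2·4^2 + 2·4 + 1; sub 5 for 4: 2·5^5 + 2·5^2 + 2·5 + 1; = 6311; G_3 = 6311−1 = 6310
step 3: 6310 = 2·5^5 + 2·5^2 + 2·5; sub 6 for 5: 2·6^6 + 2·6^2 + 2·6; = 93396; G_4 = 93396−1 = 93395
step 4: 93395 = 2·6^6 + 2·6^2 + 6 + 5; sub 7 for 6: 2·7^7 + 2·7^2 + 7 + 5; = 1647196; G_5 = 1647196−1 = 1647195
step 5: 1647195 = 2·7^7 + 2·7^2 + 7 + 4; sub 8 for 7: 2·8^8 + 2·8^2 + 8 + 4; = 33554572; G_6 = 33554572−1 = 33554571
step 6: 33554571 = 2·8^8 + 2·8^2 + 8 + 3; sub 9 for 8: 2·9^9 + 2·9^2 + 9 + 3; = 774841152; G_7 = 774841152−1 = 774841151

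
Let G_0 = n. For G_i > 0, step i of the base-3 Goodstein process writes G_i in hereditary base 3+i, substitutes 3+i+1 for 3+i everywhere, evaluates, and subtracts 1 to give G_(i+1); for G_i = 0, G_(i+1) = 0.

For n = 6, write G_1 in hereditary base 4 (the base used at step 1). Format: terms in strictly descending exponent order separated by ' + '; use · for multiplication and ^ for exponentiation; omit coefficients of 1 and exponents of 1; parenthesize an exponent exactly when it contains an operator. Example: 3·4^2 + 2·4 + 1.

4 + 3

base 3: 6 = 2·3; at 4: 2·4 = 8; next = 7
base 4: 7 = 4 + 3; at 5: 5 + 3 = 8; next = 7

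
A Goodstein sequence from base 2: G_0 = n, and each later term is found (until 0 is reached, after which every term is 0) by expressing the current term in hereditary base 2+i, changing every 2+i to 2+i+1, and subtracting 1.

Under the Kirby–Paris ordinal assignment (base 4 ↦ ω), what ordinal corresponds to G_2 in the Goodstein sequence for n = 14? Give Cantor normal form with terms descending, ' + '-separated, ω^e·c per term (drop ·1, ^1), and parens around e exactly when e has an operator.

(0) 14|_2 = 2^(2 + 1) + 2^2 + 2 ↦ 3^(3 + 1) + 3^3 + 3|_3 = 111 ⇒ 110
(1) 110|_3 = 3^(3 + 1) + 3^3 + 2 ↦ 4^(4 + 1) + 4^4 + 2|_4 = 1282 ⇒ 1281
(2) 1281|_4 = 4^(4 + 1) + 4^4 + 1 ↦ 5^(5 + 1) + 5^5 + 1|_5 = 18751 ⇒ 18750

ω^(ω + 1) + ω^ω + 1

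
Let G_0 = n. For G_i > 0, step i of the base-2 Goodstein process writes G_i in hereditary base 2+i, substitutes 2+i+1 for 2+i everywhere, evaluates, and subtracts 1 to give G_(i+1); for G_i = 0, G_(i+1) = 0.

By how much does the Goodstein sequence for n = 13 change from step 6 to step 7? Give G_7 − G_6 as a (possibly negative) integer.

base 2: 13 = 2^(2 + 1) + 2^2 + 1; at 3: 3^(3 + 1) + 3^3 + 1 = 109; next = 108
base 3: 108 = 3^(3 + 1) + 3^3; at 4: 4^(4 + 1) + 4^4 = 1280; next = 1279
base 4: 1279 = 4^(4 + 1) + 3·4^3 + 3·4^2 + 3·4 + 3; at 5: 5^(5 + 1) + 3·5^3 + 3·5^2 + 3·5 + 3 = 16093; next = 16092
base 5: 16092 = 5^(5 + 1) + 3·5^3 + 3·5^2 + 3·5 + 2; at 6: 6^(6 + 1) + 3·6^3 + 3·6^2 + 3·6 + 2 = 280712; next = 280711
base 6: 280711 = 6^(6 + 1) + 3·6^3 + 3·6^2 + 3·6 + 1; at 7: 7^(7 + 1) + 3·7^3 + 3·7^2 + 3·7 + 1 = 5765999; next = 5765998
base 7: 5765998 = 7^(7 + 1) + 3·7^3 + 3·7^2 + 3·7; at 8: 8^(8 + 1) + 3·8^3 + 3·8^2 + 3·8 = 134219480; next = 134219479
base 8: 134219479 = 8^(8 + 1) + 3·8^3 + 3·8^2 + 2·8 + 7; at 9: 9^(9 + 1) + 3·9^3 + 3·9^2 + 2·9 + 7 = 3486786856; next = 3486786855

3352567376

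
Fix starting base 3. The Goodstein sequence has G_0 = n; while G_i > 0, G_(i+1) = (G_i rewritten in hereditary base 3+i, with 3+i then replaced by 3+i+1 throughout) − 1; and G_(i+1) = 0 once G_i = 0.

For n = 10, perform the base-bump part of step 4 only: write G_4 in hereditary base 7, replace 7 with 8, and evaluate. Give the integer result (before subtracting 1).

base 3: 10 = 3^2 + 1; at 4: 4^2 + 1 = 17; next = 16
base 4: 16 = 4^2; at 5: 5^2 = 25; next = 24
base 5: 24 = 4·5 + 4; at 6: 4·6 + 4 = 28; next = 27
base 6: 27 = 4·6 + 3; at 7: 4·7 + 3 = 31; next = 30
base 7: 30 = 4·7 + 2; at 8: 4·8 + 2 = 34; next = 33

34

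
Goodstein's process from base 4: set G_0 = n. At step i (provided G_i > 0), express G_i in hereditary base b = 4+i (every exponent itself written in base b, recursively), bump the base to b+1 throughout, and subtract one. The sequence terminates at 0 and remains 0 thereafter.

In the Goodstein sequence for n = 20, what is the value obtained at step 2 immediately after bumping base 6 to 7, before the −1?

step 0: 20 = 4^2 + 4; sub 5 for 4: 5^2 + 5; = 30; G_1 = 30−1 = 29
step 1: 29 = 5^2 + 4; sub 6 for 5: 6^2 + 4; = 40; G_2 = 40−1 = 39
step 2: 39 = 6^2 + 3; sub 7 for 6: 7^2 + 3; = 52; G_3 = 52−1 = 51

52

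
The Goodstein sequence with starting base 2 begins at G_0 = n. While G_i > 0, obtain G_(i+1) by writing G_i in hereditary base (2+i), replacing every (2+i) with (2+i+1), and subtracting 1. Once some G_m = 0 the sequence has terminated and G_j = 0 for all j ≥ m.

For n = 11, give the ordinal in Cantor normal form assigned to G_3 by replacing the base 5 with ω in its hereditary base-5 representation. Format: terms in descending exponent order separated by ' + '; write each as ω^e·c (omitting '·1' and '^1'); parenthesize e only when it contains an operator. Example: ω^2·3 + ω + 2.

(0) 11|_2 = 2^(2 + 1) + 2 + 1 ↦ 3^(3 + 1) + 3 + 1|_3 = 85 ⇒ 84
(1) 84|_3 = 3^(3 + 1) + 3 ↦ 4^(4 + 1) + 4|_4 = 1028 ⇒ 1027
(2) 1027|_4 = 4^(4 + 1) + 3 ↦ 5^(5 + 1) + 3|_5 = 15628 ⇒ 15627
(3) 15627|_5 = 5^(5 + 1) + 2 ↦ 6^(6 + 1) + 2|_6 = 279938 ⇒ 279937

ω^(ω + 1) + 2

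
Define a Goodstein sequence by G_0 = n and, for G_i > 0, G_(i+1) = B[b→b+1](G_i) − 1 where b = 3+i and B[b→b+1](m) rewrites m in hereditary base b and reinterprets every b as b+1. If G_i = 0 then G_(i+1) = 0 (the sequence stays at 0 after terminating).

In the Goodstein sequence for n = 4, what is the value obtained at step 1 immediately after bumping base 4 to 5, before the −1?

5

step 0: 4 = 3 + 1; sub 4 for 3: 4 + 1; = 5; G_1 = 5−1 = 4
step 1: 4 = 4; sub 5 for 4: 5; = 5; G_2 = 5−1 = 4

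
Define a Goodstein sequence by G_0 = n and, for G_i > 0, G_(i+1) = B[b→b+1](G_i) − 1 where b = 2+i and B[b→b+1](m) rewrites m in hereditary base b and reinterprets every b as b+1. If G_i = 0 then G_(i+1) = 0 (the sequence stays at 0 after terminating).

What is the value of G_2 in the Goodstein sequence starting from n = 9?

1023

G_0=9  [base 2] 2^(2 + 1) + 1  →[2↦3]→  3^(3 + 1) + 1 = 82  −1 ⇒ G_1=81
G_1=81  [base 3] 3^(3 + 1)  →[3↦4]→  4^(4 + 1) = 1024  −1 ⇒ G_2=1023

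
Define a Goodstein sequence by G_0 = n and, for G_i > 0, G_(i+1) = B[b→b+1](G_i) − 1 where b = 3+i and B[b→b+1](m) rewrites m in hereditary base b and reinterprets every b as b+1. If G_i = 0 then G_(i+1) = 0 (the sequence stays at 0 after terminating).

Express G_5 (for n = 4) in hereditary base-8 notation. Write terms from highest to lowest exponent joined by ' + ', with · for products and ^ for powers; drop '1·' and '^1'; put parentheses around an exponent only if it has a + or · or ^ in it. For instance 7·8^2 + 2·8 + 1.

1

[0] 4 ≡ 3 + 1 (base 3). Lift 4: 5. −1: 4.
[1] 4 ≡ 4 (base 4). Lift 5: 5. −1: 4.
[2] 4 ≡ 4 (base 5). Lift 6: 4. −1: 3.
[3] 3 ≡ 3 (base 6). Lift 7: 3. −1: 2.
[4] 2 ≡ 2 (base 7). Lift 8: 2. −1: 1.
[5] 1 ≡ 1 (base 8). Lift 9: 1. −1: 0.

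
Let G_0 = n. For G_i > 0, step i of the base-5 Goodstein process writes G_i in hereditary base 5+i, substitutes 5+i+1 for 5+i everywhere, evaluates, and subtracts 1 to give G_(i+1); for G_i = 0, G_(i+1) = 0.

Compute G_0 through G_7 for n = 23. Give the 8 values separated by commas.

23, 26, 29, 32, 35, 37, 39, 41

step 0: 23 = 4·5 + 3; sub 6 for 5: 4·6 + 3; = 27; G_1 = 27−1 = 26
step 1: 26 = 4·6 + 2; sub 7 for 6: 4·7 + 2; = 30; G_2 = 30−1 = 29
step 2: 29 = 4·7 + 1; sub 8 for 7: 4·8 + 1; = 33; G_3 = 33−1 = 32
step 3: 32 = 4·8; sub 9 for 8: 4·9; = 36; G_4 = 36−1 = 35
step 4: 35 = 3·9 + 8; sub 10 for 9: 3·10 + 8; = 38; G_5 = 38−1 = 37
step 5: 37 = 3·10 + 7; sub 11 for 10: 3·11 + 7; = 40; G_6 = 40−1 = 39
step 6: 39 = 3·11 + 6; sub 12 for 11: 3·12 + 6; = 42; G_7 = 42−1 = 41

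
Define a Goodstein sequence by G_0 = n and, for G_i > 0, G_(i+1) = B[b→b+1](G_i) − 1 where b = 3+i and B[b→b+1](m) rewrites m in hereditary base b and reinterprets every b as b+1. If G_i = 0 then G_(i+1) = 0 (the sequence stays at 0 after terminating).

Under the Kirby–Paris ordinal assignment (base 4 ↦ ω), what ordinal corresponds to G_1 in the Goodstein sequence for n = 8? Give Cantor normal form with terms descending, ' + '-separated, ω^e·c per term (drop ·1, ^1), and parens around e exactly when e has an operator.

ω·2 + 1

G_0=8  [base 3] 2·3 + 2  →[3↦4]→  2·4 + 2 = 10  −1 ⇒ G_1=9
G_1=9  [base 4] 2·4 + 1  →[4↦5]→  2·5 + 1 = 11  −1 ⇒ G_2=10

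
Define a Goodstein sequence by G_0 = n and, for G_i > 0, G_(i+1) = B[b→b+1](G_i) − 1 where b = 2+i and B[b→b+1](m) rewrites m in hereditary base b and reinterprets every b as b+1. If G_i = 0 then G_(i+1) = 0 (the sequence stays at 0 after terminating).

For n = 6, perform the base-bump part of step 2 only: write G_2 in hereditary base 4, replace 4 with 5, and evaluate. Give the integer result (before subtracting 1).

3126

step 0: 6 = 2^2 + 2; sub 3 for 2: 3^3 + 3; = 30; G_1 = 30−1 = 29
step 1: 29 = 3^3 + 2; sub 4 for 3: 4^4 + 2; = 258; G_2 = 258−1 = 257
step 2: 257 = 4^4 + 1; sub 5 for 4: 5^5 + 1; = 3126; G_3 = 3126−1 = 3125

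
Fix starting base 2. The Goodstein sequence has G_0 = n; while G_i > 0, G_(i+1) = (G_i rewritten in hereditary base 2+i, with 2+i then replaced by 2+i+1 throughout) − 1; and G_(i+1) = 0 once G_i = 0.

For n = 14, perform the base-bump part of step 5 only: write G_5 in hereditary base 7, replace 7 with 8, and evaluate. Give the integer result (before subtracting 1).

(0) 14|_2 = 2^(2 + 1) + 2^2 + 2 ↦ 3^(3 + 1) + 3^3 + 3|_3 = 111 ⇒ 110
(1) 110|_3 = 3^(3 + 1) + 3^3 + 2 ↦ 4^(4 + 1) + 4^4 + 2|_4 = 1282 ⇒ 1281
(2) 1281|_4 = 4^(4 + 1) + 4^4 + 1 ↦ 5^(5 + 1) + 5^5 + 1|_5 = 18751 ⇒ 18750
(3) 18750|_5 = 5^(5 + 1) + 5^5 ↦ 6^(6 + 1) + 6^6|_6 = 326592 ⇒ 326591
(4) 326591|_6 = 6^(6 + 1) + 5·6^5 + 5·6^4 + 5·6^3 + 5·6^2 + 5·6 + 5 ↦ 7^(7 + 1) + 5·7^5 + 5·7^4 + 5·7^3 + 5·7^2 + 5·7 + 5|_7 = 5862841 ⇒ 5862840

134404972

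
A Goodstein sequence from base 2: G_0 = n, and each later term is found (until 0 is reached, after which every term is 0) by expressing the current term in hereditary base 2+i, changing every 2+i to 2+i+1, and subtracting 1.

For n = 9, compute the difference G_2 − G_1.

942

9 —HB2→ 2^(2 + 1) + 1 —bump→ 3^(3 + 1) + 1 = 82 —(−1)→ 81
81 —HB3→ 3^(3 + 1) —bump→ 4^(4 + 1) = 1024 —(−1)→ 1023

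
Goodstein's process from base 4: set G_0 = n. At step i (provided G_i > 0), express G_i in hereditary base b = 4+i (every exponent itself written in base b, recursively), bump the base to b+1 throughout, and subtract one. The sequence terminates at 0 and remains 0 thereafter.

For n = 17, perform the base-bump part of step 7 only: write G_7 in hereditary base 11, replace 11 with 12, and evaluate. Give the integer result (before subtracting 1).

(0) 17|_4 = 4^2 + 1 ↦ 5^2 + 1|_5 = 26 ⇒ 25
(1) 25|_5 = 5^2 ↦ 6^2|_6 = 36 ⇒ 35
(2) 35|_6 = 5·6 + 5 ↦ 5·7 + 5|_7 = 40 ⇒ 39
(3) 39|_7 = 5·7 + 4 ↦ 5·8 + 4|_8 = 44 ⇒ 43
(4) 43|_8 = 5·8 + 3 ↦ 5·9 + 3|_9 = 48 ⇒ 47
(5) 47|_9 = 5·9 + 2 ↦ 5·10 + 2|_10 = 52 ⇒ 51
(6) 51|_10 = 5·10 + 1 ↦ 5·11 + 1|_11 = 56 ⇒ 55
(7) 55|_11 = 5·11 ↦ 5·12|_12 = 60 ⇒ 59

60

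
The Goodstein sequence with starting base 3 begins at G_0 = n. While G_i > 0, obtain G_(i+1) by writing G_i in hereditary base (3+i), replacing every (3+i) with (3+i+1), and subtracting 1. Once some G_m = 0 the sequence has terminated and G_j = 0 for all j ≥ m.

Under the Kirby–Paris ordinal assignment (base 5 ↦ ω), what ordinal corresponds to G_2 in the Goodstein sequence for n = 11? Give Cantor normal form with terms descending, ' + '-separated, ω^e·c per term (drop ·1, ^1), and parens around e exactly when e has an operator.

[0] 11 ≡ 3^2 + 2 (base 3). Lift 4: 18. −1: 17.
[1] 17 ≡ 4^2 + 1 (base 4). Lift 5: 26. −1: 25.

ω^2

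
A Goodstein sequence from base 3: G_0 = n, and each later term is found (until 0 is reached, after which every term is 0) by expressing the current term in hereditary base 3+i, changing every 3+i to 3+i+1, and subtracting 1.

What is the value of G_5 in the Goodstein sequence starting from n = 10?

33

G_0 = 10. HB_3(10) = 3^2 + 1. Bump = 17. G_1 = 16.
G_1 = 16. HB_4(16) = 4^2. Bump = 25. G_2 = 24.
G_2 = 24. HB_5(24) = 4·5 + 4. Bump = 28. G_3 = 27.
G_3 = 27. HB_6(27) = 4·6 + 3. Bump = 31. G_4 = 30.
G_4 = 30. HB_7(30) = 4·7 + 2. Bump = 34. G_5 = 33.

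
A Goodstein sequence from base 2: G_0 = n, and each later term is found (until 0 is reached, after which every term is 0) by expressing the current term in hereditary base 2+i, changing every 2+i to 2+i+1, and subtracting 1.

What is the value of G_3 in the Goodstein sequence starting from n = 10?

base 2: 10 = 2^(2 + 1) + 2; at 3: 3^(3 + 1) + 3 = 84; next = 83
base 3: 83 = 3^(3 + 1) + 2; at 4: 4^(4 + 1) + 2 = 1026; next = 1025
base 4: 1025 = 4^(4 + 1) + 1; at 5: 5^(5 + 1) + 1 = 15626; next = 15625
base 5: 15625 = 5^(5 + 1); at 6: 6^(6 + 1) = 279936; next = 279935

15625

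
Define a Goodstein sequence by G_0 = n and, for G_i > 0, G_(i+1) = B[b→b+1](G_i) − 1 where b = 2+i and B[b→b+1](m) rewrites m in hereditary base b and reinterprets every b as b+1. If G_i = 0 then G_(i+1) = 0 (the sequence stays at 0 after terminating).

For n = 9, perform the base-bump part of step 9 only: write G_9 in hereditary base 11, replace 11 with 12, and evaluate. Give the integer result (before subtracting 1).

26748301350412

G_0 = 9. HB_2(9) = 2^(2 + 1) + 1. Bump = 82. G_1 = 81.
G_1 = 81. HB_3(81) = 3^(3 + 1). Bump = 1024. G_2 = 1023.
G_2 = 1023. HB_4(1023) = 3·4^4 + 3·4^3 + 3·4^2 + 3·4 + 3. Bump = 9843. G_3 = 9842.
G_3 = 9842. HB_5(9842) = 3·5^5 + 3·5^3 + 3·5^2 + 3·5 + 2. Bump = 140744. G_4 = 140743.
G_4 = 140743. HB_6(140743) = 3·6^6 + 3·6^3 + 3·6^2 + 3·6 + 1. Bump = 2471827. G_5 = 2471826.
G_5 = 2471826. HB_7(2471826) = 3·7^7 + 3·7^3 + 3·7^2 + 3·7. Bump = 50333400. G_6 = 50333399.
G_6 = 50333399. HB_8(50333399) = 3·8^8 + 3·8^3 + 3·8^2 + 2·8 + 7. Bump = 1162263922. G_7 = 1162263921.
G_7 = 1162263921. HB_9(1162263921) = 3·9^9 + 3·9^3 + 3·9^2 + 2·9 + 6. Bump = 30000003326. G_8 = 30000003325.
G_8 = 30000003325. HB_10(30000003325) = 3·10^10 + 3·10^3 + 3·10^2 + 2·10 + 5. Bump = 855935016216. G_9 = 855935016215.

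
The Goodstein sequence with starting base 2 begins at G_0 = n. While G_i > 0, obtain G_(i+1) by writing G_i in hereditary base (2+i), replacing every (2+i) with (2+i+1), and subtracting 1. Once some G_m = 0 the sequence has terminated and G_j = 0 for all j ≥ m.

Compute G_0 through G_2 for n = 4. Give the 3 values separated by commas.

G_0=4  [base 2] 2^2  →[2↦3]→  3^3 = 27  −1 ⇒ G_1=26
G_1=26  [base 3] 2·3^2 + 2·3 + 2  →[3↦4]→  2·4^2 + 2·4 + 2 = 42  −1 ⇒ G_2=41

4, 26, 41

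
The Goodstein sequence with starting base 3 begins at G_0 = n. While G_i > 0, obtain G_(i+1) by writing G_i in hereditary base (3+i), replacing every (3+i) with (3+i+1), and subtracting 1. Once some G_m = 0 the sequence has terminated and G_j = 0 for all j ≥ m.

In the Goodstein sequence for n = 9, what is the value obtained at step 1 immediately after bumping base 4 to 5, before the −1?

18

[0] 9 ≡ 3^2 (base 3). Lift 4: 16. −1: 15.
[1] 15 ≡ 3·4 + 3 (base 4). Lift 5: 18. −1: 17.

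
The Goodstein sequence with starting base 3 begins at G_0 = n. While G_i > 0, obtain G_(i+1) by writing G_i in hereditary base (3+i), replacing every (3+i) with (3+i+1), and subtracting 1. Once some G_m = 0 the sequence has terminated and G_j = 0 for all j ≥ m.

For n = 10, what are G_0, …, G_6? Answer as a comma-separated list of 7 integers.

10, 16, 24, 27, 30, 33, 36

base 3: 10 = 3^2 + 1; at 4: 4^2 + 1 = 17; next = 16
base 4: 16 = 4^2; at 5: 5^2 = 25; next = 24
base 5: 24 = 4·5 + 4; at 6: 4·6 + 4 = 28; next = 27
base 6: 27 = 4·6 + 3; at 7: 4·7 + 3 = 31; next = 30
base 7: 30 = 4·7 + 2; at 8: 4·8 + 2 = 34; next = 33
base 8: 33 = 4·8 + 1; at 9: 4·9 + 1 = 37; next = 36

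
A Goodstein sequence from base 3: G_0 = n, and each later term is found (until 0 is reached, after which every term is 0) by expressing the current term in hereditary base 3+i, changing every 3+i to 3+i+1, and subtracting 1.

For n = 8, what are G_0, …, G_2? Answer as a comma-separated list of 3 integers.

i=0: 8 = 2·3 + 2 (b=3); 3→4: 2·4 + 2 = 10; 10−1 = 9
i=1: 9 = 2·4 + 1 (b=4); 4→5: 2·5 + 1 = 11; 11−1 = 10

8, 9, 10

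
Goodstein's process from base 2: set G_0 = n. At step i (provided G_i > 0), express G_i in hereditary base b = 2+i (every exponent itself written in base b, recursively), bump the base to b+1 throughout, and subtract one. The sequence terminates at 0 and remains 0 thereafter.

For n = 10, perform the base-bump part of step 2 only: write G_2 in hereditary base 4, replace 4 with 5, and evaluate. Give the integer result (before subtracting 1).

15626

step 0: 10 = 2^(2 + 1) + 2; sub 3 for 2: 3^(3 + 1) + 3; = 84; G_1 = 84−1 = 83
step 1: 83 = 3^(3 + 1) + 2; sub 4 for 3: 4^(4 + 1) + 2; = 1026; G_2 = 1026−1 = 1025
step 2: 1025 = 4^(4 + 1) + 1; sub 5 for 4: 5^(5 + 1) + 1; = 15626; G_3 = 15626−1 = 15625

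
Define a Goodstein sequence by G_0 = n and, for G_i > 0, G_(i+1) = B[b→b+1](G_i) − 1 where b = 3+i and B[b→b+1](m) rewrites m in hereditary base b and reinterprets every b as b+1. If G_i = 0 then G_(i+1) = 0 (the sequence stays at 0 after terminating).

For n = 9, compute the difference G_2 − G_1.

9 —HB3→ 3^2 —bump→ 4^2 = 16 —(−1)→ 15
15 —HB4→ 3·4 + 3 —bump→ 3·5 + 3 = 18 —(−1)→ 17

2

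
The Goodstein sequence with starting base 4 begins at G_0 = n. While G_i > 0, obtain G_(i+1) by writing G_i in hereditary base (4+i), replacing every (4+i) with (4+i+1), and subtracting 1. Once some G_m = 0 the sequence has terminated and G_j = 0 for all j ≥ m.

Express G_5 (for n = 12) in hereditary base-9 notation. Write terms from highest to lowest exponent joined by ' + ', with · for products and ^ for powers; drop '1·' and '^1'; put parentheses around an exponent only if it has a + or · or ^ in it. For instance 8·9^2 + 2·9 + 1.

2·9

(0) 12|_4 = 3·4 ↦ 3·5|_5 = 15 ⇒ 14
(1) 14|_5 = 2·5 + 4 ↦ 2·6 + 4|_6 = 16 ⇒ 15
(2) 15|_6 = 2·6 + 3 ↦ 2·7 + 3|_7 = 17 ⇒ 16
(3) 16|_7 = 2·7 + 2 ↦ 2·8 + 2|_8 = 18 ⇒ 17
(4) 17|_8 = 2·8 + 1 ↦ 2·9 + 1|_9 = 19 ⇒ 18
(5) 18|_9 = 2·9 ↦ 2·10|_10 = 20 ⇒ 19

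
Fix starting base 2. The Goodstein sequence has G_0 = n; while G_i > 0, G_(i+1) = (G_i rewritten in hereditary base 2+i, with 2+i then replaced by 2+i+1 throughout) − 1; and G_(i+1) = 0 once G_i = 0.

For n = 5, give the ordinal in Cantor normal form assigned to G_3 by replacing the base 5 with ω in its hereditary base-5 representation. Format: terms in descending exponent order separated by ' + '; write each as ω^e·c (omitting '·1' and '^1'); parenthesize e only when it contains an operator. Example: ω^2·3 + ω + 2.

ω^3·3 + ω^2·3 + ω·3 + 2

i=0: 5 = 2^2 + 1 (b=2); 2→3: 3^3 + 1 = 28; 28−1 = 27
i=1: 27 = 3^3 (b=3); 3→4: 4^4 = 256; 256−1 = 255
i=2: 255 = 3·4^3 + 3·4^2 + 3·4 + 3 (b=4); 4→5: 3·5^3 + 3·5^2 + 3·5 + 3 = 468; 468−1 = 467
i=3: 467 = 3·5^3 + 3·5^2 + 3·5 + 2 (b=5); 5→6: 3·6^3 + 3·6^2 + 3·6 + 2 = 776; 776−1 = 775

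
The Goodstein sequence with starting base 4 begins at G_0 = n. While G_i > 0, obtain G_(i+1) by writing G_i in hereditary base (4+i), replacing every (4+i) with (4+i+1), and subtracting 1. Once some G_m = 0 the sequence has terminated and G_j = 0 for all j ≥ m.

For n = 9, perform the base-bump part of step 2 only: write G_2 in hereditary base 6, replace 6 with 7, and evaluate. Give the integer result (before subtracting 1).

G_0 = 9. HB_4(9) = 2·4 + 1. Bump = 11. G_1 = 10.
G_1 = 10. HB_5(10) = 2·5. Bump = 12. G_2 = 11.
G_2 = 11. HB_6(11) = 6 + 5. Bump = 12. G_3 = 11.

12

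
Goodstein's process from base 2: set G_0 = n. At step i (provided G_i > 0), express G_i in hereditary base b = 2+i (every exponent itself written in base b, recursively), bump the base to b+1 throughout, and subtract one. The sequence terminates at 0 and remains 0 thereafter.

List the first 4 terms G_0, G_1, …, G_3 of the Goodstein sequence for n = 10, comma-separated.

10, 83, 1025, 15625

(0) 10|_2 = 2^(2 + 1) + 2 ↦ 3^(3 + 1) + 3|_3 = 84 ⇒ 83
(1) 83|_3 = 3^(3 + 1) + 2 ↦ 4^(4 + 1) + 2|_4 = 1026 ⇒ 1025
(2) 1025|_4 = 4^(4 + 1) + 1 ↦ 5^(5 + 1) + 1|_5 = 15626 ⇒ 15625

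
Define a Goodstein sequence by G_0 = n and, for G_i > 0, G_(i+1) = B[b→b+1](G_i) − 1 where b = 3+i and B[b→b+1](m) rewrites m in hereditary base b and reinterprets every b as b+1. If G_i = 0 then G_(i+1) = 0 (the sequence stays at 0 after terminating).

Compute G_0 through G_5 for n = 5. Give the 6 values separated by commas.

5, 5, 5, 5, 4, 3

step 0: 5 = 3 + 2; sub 4 for 3: 4 + 2; = 6; G_1 = 6−1 = 5
step 1: 5 = 4 + 1; sub 5 for 4: 5 + 1; = 6; G_2 = 6−1 = 5
step 2: 5 = 5; sub 6 for 5: 6; = 6; G_3 = 6−1 = 5
step 3: 5 = 5; sub 7 for 6: 5; = 5; G_4 = 5−1 = 4
step 4: 4 = 4; sub 8 for 7: 4; = 4; G_5 = 4−1 = 3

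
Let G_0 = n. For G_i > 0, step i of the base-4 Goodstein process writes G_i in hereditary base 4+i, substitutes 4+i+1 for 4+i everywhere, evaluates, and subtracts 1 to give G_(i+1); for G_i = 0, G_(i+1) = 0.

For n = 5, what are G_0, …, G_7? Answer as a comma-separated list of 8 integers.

G_0=5  [base 4] 4 + 1  →[4↦5]→  5 + 1 = 6  −1 ⇒ G_1=5
G_1=5  [base 5] 5  →[5↦6]→  6 = 6  −1 ⇒ G_2=5
G_2=5  [base 6] 5  →[6↦7]→  5 = 5  −1 ⇒ G_3=4
G_3=4  [base 7] 4  →[7↦8]→  4 = 4  −1 ⇒ G_4=3
G_4=3  [base 8] 3  →[8↦9]→  3 = 3  −1 ⇒ G_5=2
G_5=2  [base 9] 2  →[9↦10]→  2 = 2  −1 ⇒ G_6=1
G_6=1  [base 10] 1  →[10↦11]→  1 = 1  −1 ⇒ G_7=0

5, 5, 5, 4, 3, 2, 1, 0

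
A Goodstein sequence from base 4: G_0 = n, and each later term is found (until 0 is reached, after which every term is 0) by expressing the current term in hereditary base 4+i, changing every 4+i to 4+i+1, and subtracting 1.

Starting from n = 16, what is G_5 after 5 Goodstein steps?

36

G_0 = 16. HB_4(16) = 4^2. Bump = 25. G_1 = 24.
G_1 = 24. HB_5(24) = 4·5 + 4. Bump = 28. G_2 = 27.
G_2 = 27. HB_6(27) = 4·6 + 3. Bump = 31. G_3 = 30.
G_3 = 30. HB_7(30) = 4·7 + 2. Bump = 34. G_4 = 33.
G_4 = 33. HB_8(33) = 4·8 + 1. Bump = 37. G_5 = 36.
G_5 = 36. HB_9(36) = 4·9. Bump = 40. G_6 = 39.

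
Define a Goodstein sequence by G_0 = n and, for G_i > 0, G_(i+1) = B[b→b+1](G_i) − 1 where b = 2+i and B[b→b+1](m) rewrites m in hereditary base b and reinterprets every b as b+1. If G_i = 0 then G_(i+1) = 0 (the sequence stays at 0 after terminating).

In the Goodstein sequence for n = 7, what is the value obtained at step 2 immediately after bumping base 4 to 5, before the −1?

G_0=7  [base 2] 2^2 + 2 + 1  →[2↦3]→  3^3 + 3 + 1 = 31  −1 ⇒ G_1=30
G_1=30  [base 3] 3^3 + 3  →[3↦4]→  4^4 + 4 = 260  −1 ⇒ G_2=259
G_2=259  [base 4] 4^4 + 3  →[4↦5]→  5^5 + 3 = 3128  −1 ⇒ G_3=3127

3128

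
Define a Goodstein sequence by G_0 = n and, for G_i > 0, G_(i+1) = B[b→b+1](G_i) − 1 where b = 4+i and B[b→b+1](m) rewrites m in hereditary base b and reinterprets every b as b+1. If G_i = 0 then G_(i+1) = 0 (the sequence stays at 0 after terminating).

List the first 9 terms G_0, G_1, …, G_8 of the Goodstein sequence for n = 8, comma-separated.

8, 9, 9, 9, 9, 9, 9, 8, 7

G_0=8  [base 4] 2·4  →[4↦5]→  2·5 = 10  −1 ⇒ G_1=9
G_1=9  [base 5] 5 + 4  →[5↦6]→  6 + 4 = 10  −1 ⇒ G_2=9
G_2=9  [base 6] 6 + 3  →[6↦7]→  7 + 3 = 10  −1 ⇒ G_3=9
G_3=9  [base 7] 7 + 2  →[7↦8]→  8 + 2 = 10  −1 ⇒ G_4=9
G_4=9  [base 8] 8 + 1  →[8↦9]→  9 + 1 = 10  −1 ⇒ G_5=9
G_5=9  [base 9] 9  →[9↦10]→  10 = 10  −1 ⇒ G_6=9
G_6=9  [base 10] 9  →[10↦11]→  9 = 9  −1 ⇒ G_7=8
G_7=8  [base 11] 8  →[11↦12]→  8 = 8  −1 ⇒ G_8=7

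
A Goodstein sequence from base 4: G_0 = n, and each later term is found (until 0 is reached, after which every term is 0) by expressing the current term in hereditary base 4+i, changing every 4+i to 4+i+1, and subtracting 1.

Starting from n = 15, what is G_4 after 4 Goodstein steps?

step 0: 15 = 3·4 + 3; sub 5 for 4: 3·5 + 3; = 18; G_1 = 18−1 = 17
step 1: 17 = 3·5 + 2; sub 6 for 5: 3·6 + 2; = 20; G_2 = 20−1 = 19
step 2: 19 = 3·6 + 1; sub 7 for 6: 3·7 + 1; = 22; G_3 = 22−1 = 21
step 3: 21 = 3·7; sub 8 for 7: 3·8; = 24; G_4 = 24−1 = 23
step 4: 23 = 2·8 + 7; sub 9 for 8: 2·9 + 7; = 25; G_5 = 25−1 = 24

23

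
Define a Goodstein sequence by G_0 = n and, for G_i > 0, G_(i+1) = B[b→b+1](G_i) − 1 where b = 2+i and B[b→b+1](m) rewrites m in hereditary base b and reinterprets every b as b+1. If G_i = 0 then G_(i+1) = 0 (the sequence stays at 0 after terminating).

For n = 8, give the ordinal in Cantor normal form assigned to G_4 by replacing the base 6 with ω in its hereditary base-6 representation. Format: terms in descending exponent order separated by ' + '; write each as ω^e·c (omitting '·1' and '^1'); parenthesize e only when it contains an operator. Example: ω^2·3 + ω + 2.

G_0 = 8. HB_2(8) = 2^(2 + 1). Bump = 81. G_1 = 80.
G_1 = 80. HB_3(80) = 2·3^3 + 2·3^2 + 2·3 + 2. Bump = 554. G_2 = 553.
G_2 = 553. HB_4(553) = 2·4^4 + 2·4^2 + 2·4 + 1. Bump = 6311. G_3 = 6310.
G_3 = 6310. HB_5(6310) = 2·5^5 + 2·5^2 + 2·5. Bump = 93396. G_4 = 93395.
G_4 = 93395. HB_6(93395) = 2·6^6 + 2·6^2 + 6 + 5. Bump = 1647196. G_5 = 1647195.

ω^ω·2 + ω^2·2 + ω + 5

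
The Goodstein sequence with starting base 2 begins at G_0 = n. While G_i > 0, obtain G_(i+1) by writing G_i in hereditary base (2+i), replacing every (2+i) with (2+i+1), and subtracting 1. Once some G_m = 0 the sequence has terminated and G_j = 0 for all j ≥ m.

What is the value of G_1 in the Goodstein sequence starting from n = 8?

80

G_0 = 8. HB_2(8) = 2^(2 + 1). Bump = 81. G_1 = 80.
G_1 = 80. HB_3(80) = 2·3^3 + 2·3^2 + 2·3 + 2. Bump = 554. G_2 = 553.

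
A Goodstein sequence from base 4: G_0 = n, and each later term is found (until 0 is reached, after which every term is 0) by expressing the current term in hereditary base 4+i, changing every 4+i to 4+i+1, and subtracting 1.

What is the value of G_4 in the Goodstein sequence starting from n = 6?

5

6 —HB4→ 4 + 2 —bump→ 5 + 2 = 7 —(−1)→ 6
6 —HB5→ 5 + 1 —bump→ 6 + 1 = 7 —(−1)→ 6
6 —HB6→ 6 —bump→ 7 = 7 —(−1)→ 6
6 —HB7→ 6 —bump→ 6 = 6 —(−1)→ 5
5 —HB8→ 5 —bump→ 5 = 5 —(−1)→ 4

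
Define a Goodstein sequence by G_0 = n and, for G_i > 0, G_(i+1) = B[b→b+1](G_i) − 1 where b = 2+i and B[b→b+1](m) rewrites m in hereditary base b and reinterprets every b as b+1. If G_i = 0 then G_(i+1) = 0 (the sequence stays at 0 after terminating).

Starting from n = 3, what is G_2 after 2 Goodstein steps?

3

[0] 3 ≡ 2 + 1 (base 2). Lift 3: 4. −1: 3.
[1] 3 ≡ 3 (base 3). Lift 4: 4. −1: 3.
[2] 3 ≡ 3 (base 4). Lift 5: 3. −1: 2.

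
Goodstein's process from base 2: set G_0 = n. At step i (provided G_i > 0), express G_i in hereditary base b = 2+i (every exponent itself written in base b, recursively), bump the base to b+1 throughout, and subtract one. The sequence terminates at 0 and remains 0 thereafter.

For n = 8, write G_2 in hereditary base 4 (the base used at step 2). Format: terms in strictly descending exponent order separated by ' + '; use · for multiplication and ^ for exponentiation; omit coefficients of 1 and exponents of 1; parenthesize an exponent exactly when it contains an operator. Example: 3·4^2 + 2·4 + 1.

G_0=8  [base 2] 2^(2 + 1)  →[2↦3]→  3^(3 + 1) = 81  −1 ⇒ G_1=80
G_1=80  [base 3] 2·3^3 + 2·3^2 + 2·3 + 2  →[3↦4]→  2·4^4 + 2·4^2 + 2·4 + 2 = 554  −1 ⇒ G_2=553

2·4^4 + 2·4^2 + 2·4 + 1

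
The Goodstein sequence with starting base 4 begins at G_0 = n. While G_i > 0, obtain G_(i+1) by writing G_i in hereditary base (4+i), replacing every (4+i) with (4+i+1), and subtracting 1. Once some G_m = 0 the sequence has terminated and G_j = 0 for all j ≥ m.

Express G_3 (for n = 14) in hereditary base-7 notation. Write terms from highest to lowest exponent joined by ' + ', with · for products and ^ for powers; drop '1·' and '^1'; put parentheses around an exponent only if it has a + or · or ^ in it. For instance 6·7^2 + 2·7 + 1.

base 4: 14 = 3·4 + 2; at 5: 3·5 + 2 = 17; next = 16
base 5: 16 = 3·5 + 1; at 6: 3·6 + 1 = 19; next = 18
base 6: 18 = 3·6; at 7: 3·7 = 21; next = 20
base 7: 20 = 2·7 + 6; at 8: 2·8 + 6 = 22; next = 21

2·7 + 6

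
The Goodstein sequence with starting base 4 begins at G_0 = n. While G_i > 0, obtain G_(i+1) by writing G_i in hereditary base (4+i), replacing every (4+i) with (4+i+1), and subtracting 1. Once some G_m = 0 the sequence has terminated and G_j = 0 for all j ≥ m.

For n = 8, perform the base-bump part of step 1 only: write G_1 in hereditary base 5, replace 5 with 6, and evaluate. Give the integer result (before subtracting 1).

10

step 0: 8 = 2·4; sub 5 for 4: 2·5; = 10; G_1 = 10−1 = 9
step 1: 9 = 5 + 4; sub 6 for 5: 6 + 4; = 10; G_2 = 10−1 = 9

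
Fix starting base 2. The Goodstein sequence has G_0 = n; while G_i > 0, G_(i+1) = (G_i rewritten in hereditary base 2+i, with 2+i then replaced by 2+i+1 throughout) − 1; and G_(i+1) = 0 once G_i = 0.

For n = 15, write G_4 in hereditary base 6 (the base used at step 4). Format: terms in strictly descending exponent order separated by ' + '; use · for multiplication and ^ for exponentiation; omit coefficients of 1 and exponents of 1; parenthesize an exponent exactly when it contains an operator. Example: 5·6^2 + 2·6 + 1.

6^(6 + 1) + 6^6 + 1

[0] 15 ≡ 2^(2 + 1) + 2^2 + 2 + 1 (base 2). Lift 3: 112. −1: 111.
[1] 111 ≡ 3^(3 + 1) + 3^3 + 3 (base 3). Lift 4: 1284. −1: 1283.
[2] 1283 ≡ 4^(4 + 1) + 4^4 + 3 (base 4). Lift 5: 18753. −1: 18752.
[3] 18752 ≡ 5^(5 + 1) + 5^5 + 2 (base 5). Lift 6: 326594. −1: 326593.
[4] 326593 ≡ 6^(6 + 1) + 6^6 + 1 (base 6). Lift 7: 6588345. −1: 6588344.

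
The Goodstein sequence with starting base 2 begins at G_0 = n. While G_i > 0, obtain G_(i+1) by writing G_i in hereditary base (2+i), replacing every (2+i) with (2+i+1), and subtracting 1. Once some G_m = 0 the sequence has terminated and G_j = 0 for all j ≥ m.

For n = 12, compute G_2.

step 0: 12 = 2^(2 + 1) + 2^2; sub 3 for 2: 3^(3 + 1) + 3^3; = 108; G_1 = 108−1 = 107
step 1: 107 = 3^(3 + 1) + 2·3^2 + 2·3 + 2; sub 4 for 3: 4^(4 + 1) + 2·4^2 + 2·4 + 2; = 1066; G_2 = 1066−1 = 1065
step 2: 1065 = 4^(4 + 1) + 2·4^2 + 2·4 + 1; sub 5 for 4: 5^(5 + 1) + 2·5^2 + 2·5 + 1; = 15686; G_3 = 15686−1 = 15685

1065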